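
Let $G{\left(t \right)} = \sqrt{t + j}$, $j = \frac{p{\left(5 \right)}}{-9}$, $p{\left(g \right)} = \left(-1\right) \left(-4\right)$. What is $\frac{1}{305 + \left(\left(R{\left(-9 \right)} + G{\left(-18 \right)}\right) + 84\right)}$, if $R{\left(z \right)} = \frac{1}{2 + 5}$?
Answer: $\frac{85806}{33394859} - \frac{147 i \sqrt{166}}{66789718} \approx 0.0025694 - 2.8357 \cdot 10^{-5} i$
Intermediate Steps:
$p{\left(g \right)} = 4$
$R{\left(z \right)} = \frac{1}{7}$
$j = - \frac{4}{9}$ ($j = \frac{4}{-9} = 4 \left(- \frac{1}{9}\right) = - \frac{4}{9} \approx -0.44444$)
$G{\left(t \right)} = \sqrt{- \frac{4}{9} + t}$ ($G{\left(t \right)} = \sqrt{t - \frac{4}{9}} = \sqrt{- \frac{4}{9} + t}$)
$\frac{1}{305 + \left(\left(R{\left(-9 \right)} + G{\left(-18 \right)}\right) + 84\right)} = \frac{1}{305 + \left(\left(\frac{1}{7} + \frac{\sqrt{-4 + 9 \left(-18\right)}}{3}\right) + 84\right)} = \frac{1}{305 + \left(\left(\frac{1}{7} + \frac{\sqrt{-4 - 162}}{3}\right) + 84\right)} = \frac{1}{305 + \left(\left(\frac{1}{7} + \frac{\sqrt{-166}}{3}\right) + 84\right)} = \frac{1}{305 + \left(\left(\frac{1}{7} + \frac{i \sqrt{166}}{3}\right) + 84\right)} = \frac{1}{305 + \left(\frac{589}{7} + \frac{i \sqrt{166}}{3}\right)} = \frac{1}{\frac{2724}{7} + \frac{i \sqrt{166}}{3}}$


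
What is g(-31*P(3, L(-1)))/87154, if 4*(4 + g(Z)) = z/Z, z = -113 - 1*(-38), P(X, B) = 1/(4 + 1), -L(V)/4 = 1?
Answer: -121/10807096 ≈ -1.1196e-5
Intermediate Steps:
L(V) = -4 (L(V) = -4*1 = -4)
P(X, B) = ⅕ (P(X, B) = 1/5 = ⅕)
z = -75 (z = -113 + 38 = -75)
g(Z) = -4 - 75/(4*Z) (g(Z) = -4 + (-75/Z)/4 = -4 - 75/(4*Z))
g(-31*P(3, L(-1)))/87154 = (-4 - 75/(4*((-31*⅕))))/87154 = (-4 - 75/(4*(-31/5)))*(1/87154) = (-4 - 75/4*(-5/31))*(1/87154) = (-4 + 375/124)*(1/87154) = -121/124*1/87154 = -121/10807096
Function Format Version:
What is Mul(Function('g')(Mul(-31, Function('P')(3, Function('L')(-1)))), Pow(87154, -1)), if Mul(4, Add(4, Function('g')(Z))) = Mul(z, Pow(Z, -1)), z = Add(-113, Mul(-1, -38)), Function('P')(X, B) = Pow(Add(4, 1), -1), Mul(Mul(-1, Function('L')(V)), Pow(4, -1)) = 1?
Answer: Rational(-121, 10807096) ≈ -1.1196e-5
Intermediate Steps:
Function('L')(V) = -4 (Function('L')(V) = Mul(-4, 1) = -4)
Function('P')(X, B) = Rational(1, 5) (Function('P')(X, B) = Pow(5, -1) = Rational(1, 5))
z = -75 (z = Add(-113, 38) = -75)
Function('g')(Z) = Add(-4, Mul(Rational(-75, 4), Pow(Z, -1))) (Function('g')(Z) = Add(-4, Mul(Rational(1, 4), Mul(-75, Pow(Z, -1)))) = Add(-4, Mul(Rational(-75, 4), Pow(Z, -1))))
Mul(Function('g')(Mul(-31, Function('P')(3, Function('L')(-1)))), Pow(87154, -1)) = Mul(Add(-4, Mul(Rational(-75, 4), Pow(Mul(-31, Rational(1, 5)), -1))), Pow(87154, -1)) = Mul(Add(-4, Mul(Rational(-75, 4), Pow(Rational(-31, 5), -1))), Rational(1, 87154)) = Mul(Add(-4, Mul(Rational(-75, 4), Rational(-5, 31))), Rational(1, 87154)) = Mul(Add(-4, Rational(375, 124)), Rational(1, 87154)) = Mul(Rational(-121, 124), Rational(1, 87154)) = Rational(-121, 10807096)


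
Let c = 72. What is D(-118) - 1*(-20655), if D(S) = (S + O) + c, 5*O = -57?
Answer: 102988/5 ≈ 20598.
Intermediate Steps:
O = -57/5 (O = (⅕)*(-57) = -57/5 ≈ -11.400)
D(S) = 303/5 + S (D(S) = (S - 57/5) + 72 = (-57/5 + S) + 72 = 303/5 + S)
D(-118) - 1*(-20655) = (303/5 - 118) - 1*(-20655) = -287/5 + 20655 = 102988/5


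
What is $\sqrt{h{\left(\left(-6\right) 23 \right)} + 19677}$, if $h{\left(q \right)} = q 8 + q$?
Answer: $\sqrt{18435} \approx 135.78$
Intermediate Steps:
$h{\left(q \right)} = 9 q$ ($h{\left(q \right)} = 8 q + q = 9 q$)
$\sqrt{h{\left(\left(-6\right) 23 \right)} + 19677} = \sqrt{9 \left(\left(-6\right) 23\right) + 19677} = \sqrt{9 \left(-138\right) + 19677} = \sqrt{-1242 + 19677} = \sqrt{18435}$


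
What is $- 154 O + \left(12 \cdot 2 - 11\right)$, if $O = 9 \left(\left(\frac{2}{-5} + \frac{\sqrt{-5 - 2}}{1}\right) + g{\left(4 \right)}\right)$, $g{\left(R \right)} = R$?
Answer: $- \frac{24883}{5} - 1386 i \sqrt{7} \approx -4976.6 - 3667.0 i$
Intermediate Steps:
$O = \frac{162}{5} + 9 i \sqrt{7}$ ($O = 9 \left(\left(\frac{2}{-5} + \frac{\sqrt{-5 - 2}}{1}\right) + 4\right) = 9 \left(\left(2 \left(- \frac{1}{5}\right) + \sqrt{-7} \cdot 1\right) + 4\right) = 9 \left(\left(- \frac{2}{5} + i \sqrt{7} \cdot 1\right) + 4\right) = 9 \left(\left(- \frac{2}{5} + i \sqrt{7}\right) + 4\right) = 9 \left(\frac{18}{5} + i \sqrt{7}\right) = \frac{162}{5} + 9 i \sqrt{7} \approx 32.4 + 23.812 i$)
$- 154 O + \left(12 \cdot 2 - 11\right) = - 154 \left(\frac{162}{5} + 9 i \sqrt{7}\right) + \left(12 \cdot 2 - 11\right) = \left(- \frac{24948}{5} - 1386 i \sqrt{7}\right) + \left(24 - 11\right) = \left(- \frac{24948}{5} - 1386 i \sqrt{7}\right) + 13 = - \frac{24883}{5} - 1386 i \sqrt{7}$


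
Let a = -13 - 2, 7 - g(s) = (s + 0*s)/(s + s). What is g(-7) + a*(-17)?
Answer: 523/2 ≈ 261.50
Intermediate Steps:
g(s) = 13/2 (g(s) = 7 - (s + 0*s)/(s + s) = 7 - (s + 0)/(2*s) = 7 - s*1/(2*s) = 7 - 1*½ = 7 - ½ = 13/2)
a = -15
g(-7) + a*(-17) = 13/2 - 15*(-17) = 13/2 + 255 = 523/2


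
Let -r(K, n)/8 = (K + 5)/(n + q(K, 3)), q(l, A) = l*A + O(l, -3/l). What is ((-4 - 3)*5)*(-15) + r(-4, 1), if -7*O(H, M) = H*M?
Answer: 19453/37 ≈ 525.76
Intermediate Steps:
O(H, M) = -H*M/7
q(l, A) = 3/7 + A*l (q(l, A) = l*A - l*(-3/l)/7 = A*l + 3/7 = 3/7 + A*l)
r(K, n) = -8*(5 + K)/(3/7 + n + 3*K) (r(K, n) = -8*(K + 5)/(n + (3/7 + 3*K)) = -8*(5 + K)/(3/7 + n + 3*K))
((-4 - 3)*5)*(-15) + r(-4, 1) = ((-4 - 3)*5)*(-15) + 56*(-5 - 1*(-4))/(3 + 7*1 + 21*(-4)) = -7*5*(-15) + 56*(-5 + 4)/(3 + 7 - 84) = -35*(-15) + 56*(-1)/(-74) = 525 + 56*(-1/74)*(-1) = 525 + 28/37 = 19453/37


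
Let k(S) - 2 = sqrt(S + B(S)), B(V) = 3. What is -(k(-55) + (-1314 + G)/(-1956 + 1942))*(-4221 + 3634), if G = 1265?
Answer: 6457/2 + 1174*I*sqrt(13) ≈ 3228.5 + 4232.9*I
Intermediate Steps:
k(S) = 2 + sqrt(3 + S) (k(S) = 2 + sqrt(S + 3) = 2 + sqrt(3 + S))
-(k(-55) + (-1314 + G)/(-1956 + 1942))*(-4221 + 3634) = -((2 + sqrt(3 - 55)) + (-1314 + 1265)/(-1956 + 1942))*(-4221 + 3634) = -((2 + sqrt(-52)) - 49/(-14))*(-587) = -((2 + 2*I*sqrt(13)) - 49*(-1/14))*(-587) = -((2 + 2*I*sqrt(13)) + 7/2)*(-587) = -(11/2 + 2*I*sqrt(13))*(-587) = -(-6457/2 - 1174*I*sqrt(13)) = 6457/2 + 1174*I*sqrt(13)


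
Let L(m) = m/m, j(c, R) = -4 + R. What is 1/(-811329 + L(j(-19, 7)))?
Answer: -1/811328 ≈ -1.2325e-6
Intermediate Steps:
L(m) = 1
1/(-811329 + L(j(-19, 7))) = 1/(-811329 + 1) = 1/(-811328) = -1/811328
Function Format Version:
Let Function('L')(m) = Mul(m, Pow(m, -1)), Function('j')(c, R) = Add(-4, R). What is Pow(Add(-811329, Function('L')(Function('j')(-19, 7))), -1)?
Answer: Rational(-1, 811328) ≈ -1.2325e-6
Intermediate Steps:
Function('L')(m) = 1
Pow(Add(-811329, Function('L')(Function('j')(-19, 7))), -1) = Pow(Add(-811329, 1), -1) = Pow(-811328, -1) = Rational(-1, 811328)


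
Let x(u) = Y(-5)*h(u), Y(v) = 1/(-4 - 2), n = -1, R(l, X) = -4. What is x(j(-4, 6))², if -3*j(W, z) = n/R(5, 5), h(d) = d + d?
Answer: 1/1296 ≈ 0.00077160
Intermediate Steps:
Y(v) = -⅙ (Y(v) = 1/(-6) = -⅙)
h(d) = 2*d
j(W, z) = -1/12 (j(W, z) = -(-1)/(3*(-4)) = -(-1)*(-1)/(3*4) = -⅓*¼ = -1/12)
x(u) = -u/3
x(j(-4, 6))² = (-⅓*(-1/12))² = (1/36)² = 1/1296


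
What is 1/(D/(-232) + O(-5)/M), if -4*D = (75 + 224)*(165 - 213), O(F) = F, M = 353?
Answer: -20474/316931 ≈ -0.064601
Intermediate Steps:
D = 3588 (D = -(75 + 224)*(165 - 213)/4 = -299*(-48)/4 = -1/4*(-14352) = 3588)
1/(D/(-232) + O(-5)/M) = 1/(3588/(-232) - 5/353) = 1/(3588*(-1/232) - 5*1/353) = 1/(-897/58 - 5/353) = 1/(-316931/20474) = -20474/316931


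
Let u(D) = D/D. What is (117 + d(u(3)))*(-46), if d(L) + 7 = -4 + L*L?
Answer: -4922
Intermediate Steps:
u(D) = 1
d(L) = -11 + L**2 (d(L) = -7 + (-4 + L*L) = -7 + (-4 + L**2) = -11 + L**2)
(117 + d(u(3)))*(-46) = (117 + (-11 + 1**2))*(-46) = (117 + (-11 + 1))*(-46) = (117 - 10)*(-46) = 107*(-46) = -4922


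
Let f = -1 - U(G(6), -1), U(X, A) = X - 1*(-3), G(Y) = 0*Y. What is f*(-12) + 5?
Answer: 53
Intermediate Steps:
G(Y) = 0
U(X, A) = 3 + X (U(X, A) = X + 3 = 3 + X)
f = -4 (f = -1 - (3 + 0) = -1 - 1*3 = -1 - 3 = -4)
f*(-12) + 5 = -4*(-12) + 5 = 48 + 5 = 53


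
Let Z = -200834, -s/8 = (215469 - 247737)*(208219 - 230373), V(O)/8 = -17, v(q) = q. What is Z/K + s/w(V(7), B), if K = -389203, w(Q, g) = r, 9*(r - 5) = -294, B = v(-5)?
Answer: 6677465019666406/32303849 ≈ 2.0671e+8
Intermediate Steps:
V(O) = -136 (V(O) = 8*(-17) = -136)
B = -5
s = -5718922176 (s = -8*(215469 - 247737)*(208219 - 230373) = -(-258144)*(-22154) = -8*714865272 = -5718922176)
r = -83/3 (r = 5 + (⅑)*(-294) = 5 - 98/3 = -83/3 ≈ -27.667)
w(Q, g) = -83/3
Z/K + s/w(V(7), B) = -200834/(-389203) - 5718922176/(-83/3) = -200834*(-1/389203) - 5718922176*(-3/83) = 200834/389203 + 17156766528/83 = 6677465019666406/32303849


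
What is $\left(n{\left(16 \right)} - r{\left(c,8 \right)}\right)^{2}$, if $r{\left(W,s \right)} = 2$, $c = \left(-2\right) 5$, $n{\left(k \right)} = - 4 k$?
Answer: $4356$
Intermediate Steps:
$c = -10$
$\left(n{\left(16 \right)} - r{\left(c,8 \right)}\right)^{2} = \left(\left(-4\right) 16 - 2\right)^{2} = \left(-64 - 2\right)^{2} = \left(-66\right)^{2} = 4356$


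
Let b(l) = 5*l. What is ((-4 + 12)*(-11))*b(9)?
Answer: -3960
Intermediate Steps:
((-4 + 12)*(-11))*b(9) = ((-4 + 12)*(-11))*(5*9) = (8*(-11))*45 = -88*45 = -3960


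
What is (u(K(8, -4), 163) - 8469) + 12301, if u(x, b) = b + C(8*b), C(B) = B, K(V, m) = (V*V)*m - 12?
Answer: 5299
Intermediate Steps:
K(V, m) = -12 + m*V**2 (K(V, m) = V**2*m - 12 = m*V**2 - 12 = -12 + m*V**2)
u(x, b) = 9*b (u(x, b) = b + 8*b = 9*b)
(u(K(8, -4), 163) - 8469) + 12301 = (9*163 - 8469) + 12301 = (1467 - 8469) + 12301 = -7002 + 12301 = 5299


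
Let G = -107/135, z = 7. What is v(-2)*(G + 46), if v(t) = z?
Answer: 42721/135 ≈ 316.45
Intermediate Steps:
v(t) = 7
G = -107/135 (G = -107*1/135 = -107/135 ≈ -0.79259)
v(-2)*(G + 46) = 7*(-107/135 + 46) = 7*(6103/135) = 42721/135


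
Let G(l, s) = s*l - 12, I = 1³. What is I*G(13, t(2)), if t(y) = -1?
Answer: -25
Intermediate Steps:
I = 1
G(l, s) = -12 + l*s (G(l, s) = l*s - 12 = -12 + l*s)
I*G(13, t(2)) = 1*(-12 + 13*(-1)) = 1*(-12 - 13) = 1*(-25) = -25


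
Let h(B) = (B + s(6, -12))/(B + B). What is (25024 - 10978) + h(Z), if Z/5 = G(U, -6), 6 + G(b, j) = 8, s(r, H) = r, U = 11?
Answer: 70234/5 ≈ 14047.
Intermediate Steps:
G(b, j) = 2 (G(b, j) = -6 + 8 = 2)
Z = 10 (Z = 5*2 = 10)
h(B) = (6 + B)/(2*B) (h(B) = (B + 6)/(B + B) = (6 + B)/((2*B)) = (6 + B)*(1/(2*B)) = (6 + B)/(2*B))
(25024 - 10978) + h(Z) = (25024 - 10978) + (½)*(6 + 10)/10 = 14046 + (½)*(⅒)*16 = 14046 + ⅘ = 70234/5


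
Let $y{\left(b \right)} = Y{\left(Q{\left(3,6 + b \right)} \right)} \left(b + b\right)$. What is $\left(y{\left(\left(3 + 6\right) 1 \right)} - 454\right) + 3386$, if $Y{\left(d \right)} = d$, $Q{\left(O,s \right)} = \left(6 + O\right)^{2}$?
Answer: $4390$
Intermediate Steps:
$y{\left(b \right)} = 162 b$ ($y{\left(b \right)} = \left(6 + 3\right)^{2} \left(b + b\right) = 9^{2} \cdot 2 b = 81 \cdot 2 b = 162 b$)
$\left(y{\left(\left(3 + 6\right) 1 \right)} - 454\right) + 3386 = \left(162 \left(3 + 6\right) 1 - 454\right) + 3386 = \left(162 \cdot 9 \cdot 1 - 454\right) + 3386 = \left(162 \cdot 9 - 454\right) + 3386 = \left(1458 - 454\right) + 3386 = 1004 + 3386 = 4390$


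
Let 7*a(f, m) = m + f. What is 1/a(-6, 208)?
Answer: 7/202 ≈ 0.034653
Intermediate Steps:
a(f, m) = f/7 + m/7 (a(f, m) = (m + f)/7 = (f + m)/7 = f/7 + m/7)
1/a(-6, 208) = 1/((⅐)*(-6) + (⅐)*208) = 1/(-6/7 + 208/7) = 1/(202/7) = 7/202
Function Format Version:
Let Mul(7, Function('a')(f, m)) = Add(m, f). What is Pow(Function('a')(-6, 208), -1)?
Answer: Rational(7, 202) ≈ 0.034653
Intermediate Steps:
Function('a')(f, m) = Add(Mul(Rational(1, 7), f), Mul(Rational(1, 7), m)) (Function('a')(f, m) = Mul(Rational(1, 7), Add(m, f)) = Mul(Rational(1, 7), Add(f, m)) = Add(Mul(Rational(1, 7), f), Mul(Rational(1, 7), m)))
Pow(Function('a')(-6, 208), -1) = Pow(Add(Mul(Rational(1, 7), -6), Mul(Rational(1, 7), 208)), -1) = Pow(Add(Rational(-6, 7), Rational(208, 7)), -1) = Pow(Rational(202, 7), -1) = Rational(7, 202)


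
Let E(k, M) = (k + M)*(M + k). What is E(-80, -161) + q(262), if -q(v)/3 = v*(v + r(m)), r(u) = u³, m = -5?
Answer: -49601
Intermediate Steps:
q(v) = -3*v*(-125 + v) (q(v) = -3*v*(v + (-5)³) = -3*v*(v - 125) = -3*v*(-125 + v))
E(k, M) = (M + k)² (E(k, M) = (M + k)*(M + k) = (M + k)²)
E(-80, -161) + q(262) = (-161 - 80)² + 3*262*(125 - 1*262) = (-241)² + 3*262*(125 - 262) = 58081 + 3*262*(-137) = 58081 - 107682 = -49601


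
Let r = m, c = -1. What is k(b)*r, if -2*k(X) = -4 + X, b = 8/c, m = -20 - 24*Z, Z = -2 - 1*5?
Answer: 888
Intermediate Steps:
Z = -7 (Z = -2 - 5 = -7)
m = 148 (m = -20 - 24*(-7) = -20 + 168 = 148)
b = -8 (b = 8/(-1) = 8*(-1) = -8)
r = 148
k(X) = 2 - X/2 (k(X) = -(-4 + X)/2 = 2 - X/2)
k(b)*r = (2 - 1/2*(-8))*148 = (2 + 4)*148 = 6*148 = 888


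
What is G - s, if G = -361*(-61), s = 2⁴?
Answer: 22005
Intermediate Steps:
s = 16
G = 22021
G - s = 22021 - 1*16 = 22021 - 16 = 22005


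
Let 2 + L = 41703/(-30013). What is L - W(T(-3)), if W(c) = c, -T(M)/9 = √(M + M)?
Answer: -101729/30013 + 9*I*√6 ≈ -3.3895 + 22.045*I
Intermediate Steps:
T(M) = -9*√2*√M (T(M) = -9*√(M + M) = -9*√2*√M)
L = -101729/30013 (L = -2 + 41703/(-30013) = -2 + 41703*(-1/30013) = -2 - 41703/30013 = -101729/30013 ≈ -3.3895)
L - W(T(-3)) = -101729/30013 - (-9)*√2*√(-3) = -101729/30013 - (-9)*√2*I*√3 = -101729/30013 - (-9)*I*√6 = -101729/30013 + 9*I*√6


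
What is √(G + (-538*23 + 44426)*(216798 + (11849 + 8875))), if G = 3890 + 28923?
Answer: √7613087957 ≈ 87253.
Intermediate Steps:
G = 32813
√(G + (-538*23 + 44426)*(216798 + (11849 + 8875))) = √(32813 + (-538*23 + 44426)*(216798 + (11849 + 8875))) = √(32813 + (-12374 + 44426)*(216798 + 20724)) = √(32813 + 32052*237522) = √(32813 + 7613055144) = √7613087957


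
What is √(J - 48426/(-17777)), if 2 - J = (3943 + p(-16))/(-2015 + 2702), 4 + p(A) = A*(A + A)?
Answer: I*√261734534906433/12212799 ≈ 1.3247*I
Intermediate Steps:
p(A) = -4 + 2*A² (p(A) = -4 + A*(A + A) = -4 + A*(2*A) = -4 + 2*A²)
J = -3077/687 (J = 2 - (3943 + (-4 + 2*(-16)²))/(-2015 + 2702) = 2 - (3943 + (-4 + 2*256))/687 = 2 - (3943 + (-4 + 512))/687 = 2 - (3943 + 508)/687 = 2 - 4451/687 = -3077/687 ≈ -4.4789)
√(J - 48426/(-17777)) = √(-3077/687 - 48426/(-17777)) = √(-3077/687 - 48426*(-1/17777)) = √(-3077/687 + 48426/17777) = √(-21431167/12212799) = I*√261734534906433/12212799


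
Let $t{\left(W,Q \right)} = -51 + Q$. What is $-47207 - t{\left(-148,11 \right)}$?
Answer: $-47167$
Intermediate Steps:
$-47207 - t{\left(-148,11 \right)} = -47207 - \left(-51 + 11\right) = -47207 - -40 = -47207 + 40 = -47167$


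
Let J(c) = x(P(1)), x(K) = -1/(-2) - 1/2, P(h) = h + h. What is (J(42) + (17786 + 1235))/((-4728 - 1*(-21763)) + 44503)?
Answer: 19021/61538 ≈ 0.30909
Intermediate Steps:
P(h) = 2*h
x(K) = 0 (x(K) = -1*(-½) - 1*½ = ½ - ½ = 0)
J(c) = 0
(J(42) + (17786 + 1235))/((-4728 - 1*(-21763)) + 44503) = (0 + (17786 + 1235))/((-4728 - 1*(-21763)) + 44503) = (0 + 19021)/((-4728 + 21763) + 44503) = 19021/(17035 + 44503) = 19021/61538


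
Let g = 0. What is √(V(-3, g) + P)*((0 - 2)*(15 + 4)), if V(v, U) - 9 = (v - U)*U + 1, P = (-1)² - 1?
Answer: -38*√10 ≈ -120.17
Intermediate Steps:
P = 0 (P = 1 - 1 = 0)
V(v, U) = 10 + U*(v - U) (V(v, U) = 9 + ((v - U)*U + 1) = 9 + (U*(v - U) + 1) = 9 + (1 + U*(v - U)) = 10 + U*(v - U))
√(V(-3, g) + P)*((0 - 2)*(15 + 4)) = √((10 - 1*0² + 0*(-3)) + 0)*((0 - 2)*(15 + 4)) = √((10 - 1*0 + 0) + 0)*(-2*19) = √((10 + 0 + 0) + 0)*(-38) = √(10 + 0)*(-38) = √10*(-38) = -38*√10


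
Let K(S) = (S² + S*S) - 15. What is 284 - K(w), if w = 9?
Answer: 137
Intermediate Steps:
K(S) = -15 + 2*S² (K(S) = (S² + S²) - 15 = 2*S² - 15 = -15 + 2*S²)
284 - K(w) = 284 - (-15 + 2*9²) = 284 - (-15 + 2*81) = 284 - (-15 + 162) = 284 - 1*147 = 284 - 147 = 137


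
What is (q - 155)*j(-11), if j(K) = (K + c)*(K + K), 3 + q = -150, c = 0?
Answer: -74536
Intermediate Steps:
q = -153 (q = -3 - 150 = -153)
j(K) = 2*K² (j(K) = (K + 0)*(K + K) = K*(2*K) = 2*K²)
(q - 155)*j(-11) = (-153 - 155)*(2*(-11)²) = -616*121 = -308*242 = -74536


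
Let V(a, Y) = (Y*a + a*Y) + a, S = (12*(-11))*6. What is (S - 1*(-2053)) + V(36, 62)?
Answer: 5761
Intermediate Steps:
S = -792 (S = -132*6 = -792)
V(a, Y) = a + 2*Y*a (V(a, Y) = (Y*a + Y*a) + a = 2*Y*a + a = a + 2*Y*a)
(S - 1*(-2053)) + V(36, 62) = (-792 - 1*(-2053)) + 36*(1 + 2*62) = (-792 + 2053) + 36*(1 + 124) = 1261 + 36*125 = 1261 + 4500 = 5761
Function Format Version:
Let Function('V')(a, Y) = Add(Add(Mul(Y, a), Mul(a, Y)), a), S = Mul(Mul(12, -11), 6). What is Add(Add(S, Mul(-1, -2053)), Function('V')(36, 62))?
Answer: 5761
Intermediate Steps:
S = -792 (S = Mul(-132, 6) = -792)
Function('V')(a, Y) = Add(a, Mul(2, Y, a)) (Function('V')(a, Y) = Add(Add(Mul(Y, a), Mul(Y, a)), a) = Add(Mul(2, Y, a), a) = Add(a, Mul(2, Y, a)))
Add(Add(S, Mul(-1, -2053)), Function('V')(36, 62)) = Add(Add(-792, Mul(-1, -2053)), Mul(36, Add(1, Mul(2, 62)))) = Add(Add(-792, 2053), Mul(36, Add(1, 124))) = Add(1261, Mul(36, 125)) = Add(1261, 4500) = 5761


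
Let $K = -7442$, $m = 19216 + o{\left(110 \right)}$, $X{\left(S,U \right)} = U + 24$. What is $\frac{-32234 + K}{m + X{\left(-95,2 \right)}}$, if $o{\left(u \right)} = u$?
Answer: $- \frac{9919}{4838} \approx -2.0502$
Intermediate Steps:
$X{\left(S,U \right)} = 24 + U$
$m = 19326$ ($m = 19216 + 110 = 19326$)
$\frac{-32234 + K}{m + X{\left(-95,2 \right)}} = \frac{-32234 - 7442}{19326 + \left(24 + 2\right)} = - \frac{39676}{19326 + 26} = - \frac{39676}{19352} = \left(-39676\right) \frac{1}{19352} = - \frac{9919}{4838}$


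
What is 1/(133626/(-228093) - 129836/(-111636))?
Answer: 303135597/174966793 ≈ 1.7325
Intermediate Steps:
1/(133626/(-228093) - 129836/(-111636)) = 1/(133626*(-1/228093) - 129836*(-1/111636)) = 1/(-44542/76031 + 4637/3987) = 1/(174966793/303135597) = 303135597/174966793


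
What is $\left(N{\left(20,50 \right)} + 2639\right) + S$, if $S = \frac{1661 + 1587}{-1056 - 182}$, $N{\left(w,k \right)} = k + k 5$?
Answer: $\frac{1817617}{619} \approx 2936.4$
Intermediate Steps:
$N{\left(w,k \right)} = 6 k$ ($N{\left(w,k \right)} = k + 5 k = 6 k$)
$S = - \frac{1624}{619}$ ($S = \frac{3248}{-1238} = 3248 \left(- \frac{1}{1238}\right) = - \frac{1624}{619} \approx -2.6236$)
$\left(N{\left(20,50 \right)} + 2639\right) + S = \left(6 \cdot 50 + 2639\right) - \frac{1624}{619} = \left(300 + 2639\right) - \frac{1624}{619} = 2939 - \frac{1624}{619} = \frac{1817617}{619}$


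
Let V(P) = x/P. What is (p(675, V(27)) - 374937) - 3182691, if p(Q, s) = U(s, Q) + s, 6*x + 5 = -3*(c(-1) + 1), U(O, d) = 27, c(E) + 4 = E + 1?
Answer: -288165679/81 ≈ -3.5576e+6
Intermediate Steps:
c(E) = -3 + E (c(E) = -4 + (E + 1) = -4 + (1 + E) = -3 + E)
x = ⅔ (x = -⅚ + (-3*((-3 - 1) + 1))/6 = -⅚ + (-3*(-4 + 1))/6 = -⅚ + (-3*(-3))/6 = -⅚ + (⅙)*9 = -⅚ + 3/2 = ⅔ ≈ 0.66667)
V(P) = 2/(3*P)
p(Q, s) = 27 + s
(p(675, V(27)) - 374937) - 3182691 = ((27 + (⅔)/27) - 374937) - 3182691 = ((27 + (⅔)*(1/27)) - 374937) - 3182691 = ((27 + 2/81) - 374937) - 3182691 = (2189/81 - 374937) - 3182691 = -30367708/81 - 3182691 = -288165679/81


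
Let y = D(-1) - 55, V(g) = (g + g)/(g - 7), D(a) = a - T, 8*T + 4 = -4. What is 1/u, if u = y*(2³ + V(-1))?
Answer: -4/1815 ≈ -0.0022039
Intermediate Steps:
T = -1 (T = -½ + (⅛)*(-4) = -½ - ½ = -1)
D(a) = 1 + a (D(a) = a - 1*(-1) = a + 1 = 1 + a)
V(g) = 2*g/(-7 + g) (V(g) = (2*g)/(-7 + g) = 2*g/(-7 + g))
y = -55 (y = (1 - 1) - 55 = 0 - 55 = -55)
u = -1815/4 (u = -55*(2³ + 2*(-1)/(-7 - 1)) = -55*(8 + 2*(-1)/(-8)) = -55*(8 + 2*(-1)*(-⅛)) = -55*(8 + ¼) = -55*33/4 = -1815/4 ≈ -453.75)
1/u = 1/(-1815/4) = -4/1815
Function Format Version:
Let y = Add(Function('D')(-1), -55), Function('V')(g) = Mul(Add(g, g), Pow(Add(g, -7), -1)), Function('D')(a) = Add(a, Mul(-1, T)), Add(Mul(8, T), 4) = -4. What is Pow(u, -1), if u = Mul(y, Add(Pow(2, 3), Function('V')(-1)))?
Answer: Rational(-4, 1815) ≈ -0.0022039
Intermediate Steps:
T = -1 (T = Add(Rational(-1, 2), Mul(Rational(1, 8), -4)) = Add(Rational(-1, 2), Rational(-1, 2)) = -1)
Function('D')(a) = Add(1, a) (Function('D')(a) = Add(a, Mul(-1, -1)) = Add(a, 1) = Add(1, a))
Function('V')(g) = Mul(2, g, Pow(Add(-7, g), -1)) (Function('V')(g) = Mul(Mul(2, g), Pow(Add(-7, g), -1)) = Mul(2, g, Pow(Add(-7, g), -1)))
y = -55 (y = Add(Add(1, -1), -55) = Add(0, -55) = -55)
u = Rational(-1815, 4) (u = Mul(-55, Add(Pow(2, 3), Mul(2, -1, Pow(Add(-7, -1), -1)))) = Mul(-55, Add(8, Mul(2, -1, Pow(-8, -1)))) = Mul(-55, Add(8, Mul(2, -1, Rational(-1, 8)))) = Mul(-55, Add(8, Rational(1, 4))) = Mul(-55, Rational(33, 4)) = Rational(-1815, 4) ≈ -453.75)
Pow(u, -1) = Pow(Rational(-1815, 4), -1) = Rational(-4, 1815)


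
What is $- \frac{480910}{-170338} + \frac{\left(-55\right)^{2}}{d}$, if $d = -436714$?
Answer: $\frac{104752428645}{37194494666} \approx 2.8163$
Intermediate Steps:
$- \frac{480910}{-170338} + \frac{\left(-55\right)^{2}}{d} = - \frac{480910}{-170338} + \frac{\left(-55\right)^{2}}{-436714} = \left(-480910\right) \left(- \frac{1}{170338}\right) + 3025 \left(- \frac{1}{436714}\right) = \frac{240455}{85169} - \frac{3025}{436714} = \frac{104752428645}{37194494666}$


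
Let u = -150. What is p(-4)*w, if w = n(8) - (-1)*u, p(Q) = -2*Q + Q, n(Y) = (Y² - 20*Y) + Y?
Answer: -952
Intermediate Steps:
n(Y) = Y² - 19*Y
p(Q) = -Q
w = -238 (w = 8*(-19 + 8) - (-1)*(-150) = 8*(-11) - 1*150 = -88 - 150 = -238)
p(-4)*w = -1*(-4)*(-238) = 4*(-238) = -952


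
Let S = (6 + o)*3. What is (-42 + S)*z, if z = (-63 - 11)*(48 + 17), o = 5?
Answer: 43290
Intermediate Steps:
S = 33 (S = (6 + 5)*3 = 11*3 = 33)
z = -4810 (z = -74*65 = -4810)
(-42 + S)*z = (-42 + 33)*(-4810) = -9*(-4810) = 43290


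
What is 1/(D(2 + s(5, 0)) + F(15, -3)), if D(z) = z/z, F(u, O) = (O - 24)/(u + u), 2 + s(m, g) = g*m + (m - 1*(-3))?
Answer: 10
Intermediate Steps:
s(m, g) = 1 + m + g*m (s(m, g) = -2 + (g*m + (m - 1*(-3))) = -2 + (g*m + (m + 3)) = -2 + (g*m + (3 + m)) = -2 + (3 + m + g*m) = 1 + m + g*m)
F(u, O) = (-24 + O)/(2*u) (F(u, O) = (-24 + O)/((2*u)) = (-24 + O)*(1/(2*u)) = (-24 + O)/(2*u))
D(z) = 1
1/(D(2 + s(5, 0)) + F(15, -3)) = 1/(1 + (1/2)*(-24 - 3)/15) = 1/(1 + (1/2)*(1/15)*(-27)) = 1/(1 - 9/10) = 1/(1/10) = 10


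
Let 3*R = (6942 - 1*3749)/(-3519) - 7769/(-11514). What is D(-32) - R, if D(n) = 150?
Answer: 6080806597/40517766 ≈ 150.08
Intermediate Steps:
R = -3141697/40517766 (R = ((6942 - 1*3749)/(-3519) - 7769/(-11514))/3 = ((6942 - 3749)*(-1/3519) - 7769*(-1/11514))/3 = (3193*(-1/3519) + 7769/11514)/3 = (-3193/3519 + 7769/11514)/3 = (⅓)*(-3141697/13505922) = -3141697/40517766 ≈ -0.077539)
D(-32) - R = 150 - 1*(-3141697/40517766) = 150 + 3141697/40517766 = 6080806597/40517766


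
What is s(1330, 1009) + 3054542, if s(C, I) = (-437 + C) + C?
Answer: 3056765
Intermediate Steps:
s(C, I) = -437 + 2*C
s(1330, 1009) + 3054542 = (-437 + 2*1330) + 3054542 = (-437 + 2660) + 3054542 = 2223 + 3054542 = 3056765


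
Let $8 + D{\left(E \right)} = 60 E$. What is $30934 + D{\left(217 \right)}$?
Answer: $43946$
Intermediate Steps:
$D{\left(E \right)} = -8 + 60 E$
$30934 + D{\left(217 \right)} = 30934 + \left(-8 + 60 \cdot 217\right) = 30934 + \left(-8 + 13020\right) = 30934 + 13012 = 43946$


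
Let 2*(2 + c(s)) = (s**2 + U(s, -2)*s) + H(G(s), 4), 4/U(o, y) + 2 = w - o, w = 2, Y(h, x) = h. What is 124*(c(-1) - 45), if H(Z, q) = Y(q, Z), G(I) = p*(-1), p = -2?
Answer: -5766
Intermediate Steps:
G(I) = 2 (G(I) = -2*(-1) = 2)
H(Z, q) = q
U(o, y) = -4/o (U(o, y) = 4/(-2 + (2 - o)) = 4/((-o)) = 4*(-1/o) = -4/o)
c(s) = -2 + s**2/2 (c(s) = -2 + ((s**2 + (-4/s)*s) + 4)/2 = -2 + ((s**2 - 4) + 4)/2 = -2 + ((-4 + s**2) + 4)/2 = -2 + s**2/2)
124*(c(-1) - 45) = 124*((-2 + (1/2)*(-1)**2) - 45) = 124*((-2 + (1/2)*1) - 45) = 124*((-2 + 1/2) - 45) = 124*(-3/2 - 45) = 124*(-93/2) = -5766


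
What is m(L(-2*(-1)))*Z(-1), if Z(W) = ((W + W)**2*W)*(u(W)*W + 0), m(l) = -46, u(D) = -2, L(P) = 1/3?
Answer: 368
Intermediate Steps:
L(P) = 1/3
Z(W) = -8*W**4 (Z(W) = ((W + W)**2*W)*(-2*W + 0) = ((2*W)**2*W)*(-2*W) = ((4*W**2)*W)*(-2*W) = (4*W**3)*(-2*W) = -8*W**4)
m(L(-2*(-1)))*Z(-1) = -(-368)*(-1)**4 = -(-368) = -46*(-8) = 368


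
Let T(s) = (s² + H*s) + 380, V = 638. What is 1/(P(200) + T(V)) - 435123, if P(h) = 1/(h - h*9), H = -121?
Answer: -229902284040077/528361599 ≈ -4.3512e+5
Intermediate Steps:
T(s) = 380 + s² - 121*s (T(s) = (s² - 121*s) + 380 = 380 + s² - 121*s)
P(h) = -1/(8*h) (P(h) = 1/(h - 9*h) = 1/(-8*h) = -1/(8*h))
1/(P(200) + T(V)) - 435123 = 1/(-⅛/200 + (380 + 638² - 121*638)) - 435123 = 1/(-⅛*1/200 + (380 + 407044 - 77198)) - 435123 = 1/(-1/1600 + 330226) - 435123 = 1/(528361599/1600) - 435123 = 1600/528361599 - 435123 = -229902284040077/528361599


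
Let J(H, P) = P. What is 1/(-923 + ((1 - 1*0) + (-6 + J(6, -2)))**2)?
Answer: -1/874 ≈ -0.0011442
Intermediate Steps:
1/(-923 + ((1 - 1*0) + (-6 + J(6, -2)))**2) = 1/(-923 + ((1 - 1*0) + (-6 - 2))**2) = 1/(-923 + ((1 + 0) - 8)**2) = 1/(-923 + (1 - 8)**2) = 1/(-923 + (-7)**2) = 1/(-923 + 49) = 1/(-874) = -1/874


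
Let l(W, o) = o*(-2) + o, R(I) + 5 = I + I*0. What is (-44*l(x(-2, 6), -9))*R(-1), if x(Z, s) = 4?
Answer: 2376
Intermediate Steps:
R(I) = -5 + I (R(I) = -5 + (I + I*0) = -5 + (I + 0) = -5 + I)
l(W, o) = -o (l(W, o) = -2*o + o = -o)
(-44*l(x(-2, 6), -9))*R(-1) = (-(-44)*(-9))*(-5 - 1) = -44*9*(-6) = -396*(-6) = 2376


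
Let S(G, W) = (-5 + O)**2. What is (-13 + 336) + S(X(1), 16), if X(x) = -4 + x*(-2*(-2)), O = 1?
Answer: 339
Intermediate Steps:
X(x) = -4 + 4*x (X(x) = -4 + x*4 = -4 + 4*x)
S(G, W) = 16 (S(G, W) = (-5 + 1)**2 = (-4)**2 = 16)
(-13 + 336) + S(X(1), 16) = (-13 + 336) + 16 = 323 + 16 = 339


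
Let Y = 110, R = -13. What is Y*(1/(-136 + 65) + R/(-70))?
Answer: 9383/497 ≈ 18.879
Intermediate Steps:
Y*(1/(-136 + 65) + R/(-70)) = 110*(1/(-136 + 65) - 13/(-70)) = 110*(1/(-71) - 13*(-1/70)) = 110*(-1/71 + 13/70) = 110*(853/4970) = 9383/497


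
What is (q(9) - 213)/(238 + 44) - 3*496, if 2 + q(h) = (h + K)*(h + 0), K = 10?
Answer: -209830/141 ≈ -1488.2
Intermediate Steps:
q(h) = -2 + h*(10 + h) (q(h) = -2 + (h + 10)*(h + 0) = -2 + (10 + h)*h = -2 + h*(10 + h))
(q(9) - 213)/(238 + 44) - 3*496 = ((-2 + 9**2 + 10*9) - 213)/(238 + 44) - 3*496 = ((-2 + 81 + 90) - 213)/282 - 1488 = (169 - 213)*(1/282) - 1488 = -44*1/282 - 1488 = -22/141 - 1488 = -209830/141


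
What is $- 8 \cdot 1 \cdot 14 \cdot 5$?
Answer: $-560$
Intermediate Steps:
$- 8 \cdot 1 \cdot 14 \cdot 5 = - 8 \cdot 14 \cdot 5 = - 8 \cdot 70 = \left(-1\right) 560 = -560$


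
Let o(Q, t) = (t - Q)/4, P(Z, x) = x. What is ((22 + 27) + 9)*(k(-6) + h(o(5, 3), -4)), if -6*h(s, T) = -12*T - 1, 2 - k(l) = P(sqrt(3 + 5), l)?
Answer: 29/3 ≈ 9.6667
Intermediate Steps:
o(Q, t) = -Q/4 + t/4 (o(Q, t) = (t - Q)*(1/4) = -Q/4 + t/4)
k(l) = 2 - l
h(s, T) = 1/6 + 2*T (h(s, T) = -(-12*T - 1)/6 = -(-1 - 12*T)/6 = 1/6 + 2*T)
((22 + 27) + 9)*(k(-6) + h(o(5, 3), -4)) = ((22 + 27) + 9)*((2 - 1*(-6)) + (1/6 + 2*(-4))) = (49 + 9)*((2 + 6) + (1/6 - 8)) = 58*(8 - 47/6) = 58*(1/6) = 29/3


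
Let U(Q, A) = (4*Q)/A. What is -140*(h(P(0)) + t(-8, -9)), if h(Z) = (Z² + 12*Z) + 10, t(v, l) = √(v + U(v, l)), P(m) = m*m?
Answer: -1400 - 280*I*√10/3 ≈ -1400.0 - 295.15*I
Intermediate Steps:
U(Q, A) = 4*Q/A
P(m) = m²
t(v, l) = √(v + 4*v/l)
h(Z) = 10 + Z² + 12*Z
-140*(h(P(0)) + t(-8, -9)) = -140*((10 + (0²)² + 12*0²) + √(-8*(4 - 9)/(-9))) = -140*((10 + 0² + 12*0) + √(-8*(-⅑)*(-5))) = -140*((10 + 0 + 0) + √(-40/9)) = -140*(10 + 2*I*√10/3) = -1400 - 280*I*√10/3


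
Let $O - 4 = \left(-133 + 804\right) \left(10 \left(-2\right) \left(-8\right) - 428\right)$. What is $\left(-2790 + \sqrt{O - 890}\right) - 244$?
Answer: $-3034 + i \sqrt{180714} \approx -3034.0 + 425.1 i$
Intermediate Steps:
$O = -179824$ ($O = 4 + \left(-133 + 804\right) \left(10 \left(-2\right) \left(-8\right) - 428\right) = 4 + 671 \left(\left(-20\right) \left(-8\right) - 428\right) = 4 + 671 \left(160 - 428\right) = 4 + 671 \left(-268\right) = 4 - 179828 = -179824$)
$\left(-2790 + \sqrt{O - 890}\right) - 244 = \left(-2790 + \sqrt{-179824 - 890}\right) - 244 = \left(-2790 + \sqrt{-180714}\right) - 244 = \left(-2790 + i \sqrt{180714}\right) - 244 = -3034 + i \sqrt{180714}$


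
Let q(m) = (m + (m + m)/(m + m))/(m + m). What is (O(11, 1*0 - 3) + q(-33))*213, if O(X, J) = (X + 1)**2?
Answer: 338528/11 ≈ 30775.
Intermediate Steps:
O(X, J) = (1 + X)**2
q(m) = (1 + m)/(2*m) (q(m) = (m + (2*m)/((2*m)))/((2*m)) = (m + (2*m)*(1/(2*m)))*(1/(2*m)) = (m + 1)*(1/(2*m)) = (1 + m)*(1/(2*m)) = (1 + m)/(2*m))
(O(11, 1*0 - 3) + q(-33))*213 = ((1 + 11)**2 + (1/2)*(1 - 33)/(-33))*213 = (12**2 + (1/2)*(-1/33)*(-32))*213 = (144 + 16/33)*213 = (4768/33)*213 = 338528/11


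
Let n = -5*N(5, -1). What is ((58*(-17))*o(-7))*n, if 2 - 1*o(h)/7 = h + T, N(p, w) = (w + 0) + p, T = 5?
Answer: 552160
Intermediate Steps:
N(p, w) = p + w (N(p, w) = w + p = p + w)
o(h) = -21 - 7*h (o(h) = 14 - 7*(h + 5) = 14 - 7*(5 + h) = 14 + (-35 - 7*h) = -21 - 7*h)
n = -20 (n = -5*(5 - 1) = -5*4 = -20)
((58*(-17))*o(-7))*n = ((58*(-17))*(-21 - 7*(-7)))*(-20) = -986*(-21 + 49)*(-20) = -986*28*(-20) = -27608*(-20) = 552160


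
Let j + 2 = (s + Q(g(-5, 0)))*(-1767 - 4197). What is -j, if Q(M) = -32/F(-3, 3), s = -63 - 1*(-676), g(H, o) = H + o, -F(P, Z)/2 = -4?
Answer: 3632078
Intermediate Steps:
F(P, Z) = 8 (F(P, Z) = -2*(-4) = 8)
s = 613 (s = -63 + 676 = 613)
Q(M) = -4 (Q(M) = -32/8 = -32*1/8 = -4)
j = -3632078 (j = -2 + (613 - 4)*(-1767 - 4197) = -2 + 609*(-5964) = -2 - 3632076 = -3632078)
-j = -1*(-3632078) = 3632078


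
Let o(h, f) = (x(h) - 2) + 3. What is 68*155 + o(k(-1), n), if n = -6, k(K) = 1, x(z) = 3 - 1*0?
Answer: 10544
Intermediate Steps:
x(z) = 3 (x(z) = 3 + 0 = 3)
o(h, f) = 4 (o(h, f) = (3 - 2) + 3 = 1 + 3 = 4)
68*155 + o(k(-1), n) = 68*155 + 4 = 10540 + 4 = 10544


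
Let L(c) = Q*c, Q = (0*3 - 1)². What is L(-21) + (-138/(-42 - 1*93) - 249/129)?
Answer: -42392/1935 ≈ -21.908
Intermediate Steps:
Q = 1 (Q = (0 - 1)² = (-1)² = 1)
L(c) = c (L(c) = 1*c = c)
L(-21) + (-138/(-42 - 1*93) - 249/129) = -21 + (-138/(-42 - 1*93) - 249/129) = -21 + (-138/(-42 - 93) - 249*1/129) = -21 + (-138/(-135) - 83/43) = -21 + (-138*(-1/135) - 83/43) = -21 + (46/45 - 83/43) = -21 - 1757/1935 = -42392/1935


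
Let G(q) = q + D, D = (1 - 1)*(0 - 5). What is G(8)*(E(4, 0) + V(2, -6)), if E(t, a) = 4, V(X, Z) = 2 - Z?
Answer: 96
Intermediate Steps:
D = 0 (D = 0*(-5) = 0)
G(q) = q (G(q) = q + 0 = q)
G(8)*(E(4, 0) + V(2, -6)) = 8*(4 + (2 - 1*(-6))) = 8*(4 + (2 + 6)) = 8*(4 + 8) = 8*12 = 96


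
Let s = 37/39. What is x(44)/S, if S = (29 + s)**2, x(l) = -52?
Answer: -19773/341056 ≈ -0.057976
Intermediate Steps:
s = 37/39 (s = 37*(1/39) = 37/39 ≈ 0.94872)
S = 1364224/1521 (S = (29 + 37/39)**2 = (1168/39)**2 = 1364224/1521 ≈ 896.93)
x(44)/S = -52/1364224/1521 = -52*1521/1364224 = -19773/341056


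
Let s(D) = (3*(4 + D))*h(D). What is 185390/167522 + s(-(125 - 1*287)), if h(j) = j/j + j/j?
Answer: 83518651/83761 ≈ 997.11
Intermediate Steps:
h(j) = 2 (h(j) = 1 + 1 = 2)
s(D) = 24 + 6*D (s(D) = (3*(4 + D))*2 = (12 + 3*D)*2 = 24 + 6*D)
185390/167522 + s(-(125 - 1*287)) = 185390/167522 + (24 + 6*(-(125 - 1*287))) = 185390*(1/167522) + (24 + 6*(-(125 - 287))) = 92695/83761 + (24 + 6*(-1*(-162))) = 92695/83761 + (24 + 6*162) = 92695/83761 + (24 + 972) = 92695/83761 + 996 = 83518651/83761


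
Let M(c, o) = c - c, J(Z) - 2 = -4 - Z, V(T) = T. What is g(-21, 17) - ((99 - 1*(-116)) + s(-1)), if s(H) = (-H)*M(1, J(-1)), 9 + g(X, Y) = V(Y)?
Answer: -207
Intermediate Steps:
g(X, Y) = -9 + Y
J(Z) = -2 - Z (J(Z) = 2 + (-4 - Z) = -2 - Z)
M(c, o) = 0
s(H) = 0 (s(H) = -H*0 = 0)
g(-21, 17) - ((99 - 1*(-116)) + s(-1)) = (-9 + 17) - ((99 - 1*(-116)) + 0) = 8 - ((99 + 116) + 0) = 8 - (215 + 0) = 8 - 1*215 = 8 - 215 = -207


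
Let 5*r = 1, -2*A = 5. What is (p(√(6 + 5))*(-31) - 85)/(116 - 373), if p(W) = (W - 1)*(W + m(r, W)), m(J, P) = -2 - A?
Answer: 821/514 - 31*√11/514 ≈ 1.3972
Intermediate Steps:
A = -5/2 (A = -½*5 = -5/2 ≈ -2.5000)
r = ⅕ (r = (⅕)*1 = ⅕ ≈ 0.20000)
m(J, P) = ½ (m(J, P) = -2 - 1*(-5/2) = -2 + 5/2 = ½)
p(W) = (½ + W)*(-1 + W) (p(W) = (W - 1)*(W + ½) = (-1 + W)*(½ + W) = (½ + W)*(-1 + W))
(p(√(6 + 5))*(-31) - 85)/(116 - 373) = ((-½ + (√(6 + 5))² - √(6 + 5)/2)*(-31) - 85)/(116 - 373) = ((-½ + (√11)² - √11/2)*(-31) - 85)/(-257) = ((-½ + 11 - √11/2)*(-31) - 85)*(-1/257) = ((21/2 - √11/2)*(-31) - 85)*(-1/257) = ((-651/2 + 31*√11/2) - 85)*(-1/257) = (-821/2 + 31*√11/2)*(-1/257) = 821/514 - 31*√11/514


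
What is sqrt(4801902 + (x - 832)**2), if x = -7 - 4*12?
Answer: sqrt(5588671) ≈ 2364.0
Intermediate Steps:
x = -55 (x = -7 - 48 = -55)
sqrt(4801902 + (x - 832)**2) = sqrt(4801902 + (-55 - 832)**2) = sqrt(4801902 + (-887)**2) = sqrt(4801902 + 786769) = sqrt(5588671)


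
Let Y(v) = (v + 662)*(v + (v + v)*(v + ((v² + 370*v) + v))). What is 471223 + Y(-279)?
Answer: 5545601524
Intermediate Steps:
Y(v) = (662 + v)*(v + 2*v*(v² + 372*v)) (Y(v) = (662 + v)*(v + (2*v)*(v + (v² + 371*v))) = (662 + v)*(v + (2*v)*(v² + 372*v)) = (662 + v)*(v + 2*v*(v² + 372*v)))
471223 + Y(-279) = 471223 - 279*(662 + 2*(-279)³ + 2068*(-279)² + 492529*(-279)) = 471223 - 279*(662 + 2*(-21717639) + 2068*77841 - 137415591) = 471223 - 279*(662 - 43435278 + 160975188 - 137415591) = 471223 - 279*(-19875019) = 471223 + 5545130301 = 5545601524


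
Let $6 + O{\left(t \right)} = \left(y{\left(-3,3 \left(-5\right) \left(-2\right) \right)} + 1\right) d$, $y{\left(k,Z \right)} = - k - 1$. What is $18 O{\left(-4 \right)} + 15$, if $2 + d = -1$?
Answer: $-255$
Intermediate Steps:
$y{\left(k,Z \right)} = -1 - k$
$d = -3$ ($d = -2 - 1 = -3$)
$O{\left(t \right)} = -15$ ($O{\left(t \right)} = -6 + \left(\left(-1 - -3\right) + 1\right) \left(-3\right) = -6 + \left(\left(-1 + 3\right) + 1\right) \left(-3\right) = -6 + \left(2 + 1\right) \left(-3\right) = -6 + 3 \left(-3\right) = -6 - 9 = -15$)
$18 O{\left(-4 \right)} + 15 = 18 \left(-15\right) + 15 = -270 + 15 = -255$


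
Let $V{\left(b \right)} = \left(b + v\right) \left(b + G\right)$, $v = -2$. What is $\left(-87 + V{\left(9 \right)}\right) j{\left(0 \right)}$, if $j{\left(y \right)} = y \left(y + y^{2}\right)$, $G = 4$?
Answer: $0$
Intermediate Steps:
$V{\left(b \right)} = \left(-2 + b\right) \left(4 + b\right)$ ($V{\left(b \right)} = \left(b - 2\right) \left(b + 4\right) = \left(-2 + b\right) \left(4 + b\right)$)
$\left(-87 + V{\left(9 \right)}\right) j{\left(0 \right)} = \left(-87 + \left(-8 + 9^{2} + 2 \cdot 9\right)\right) 0^{2} \left(1 + 0\right) = \left(-87 + \left(-8 + 81 + 18\right)\right) 0 \cdot 1 = \left(-87 + 91\right) 0 = 4 \cdot 0 = 0$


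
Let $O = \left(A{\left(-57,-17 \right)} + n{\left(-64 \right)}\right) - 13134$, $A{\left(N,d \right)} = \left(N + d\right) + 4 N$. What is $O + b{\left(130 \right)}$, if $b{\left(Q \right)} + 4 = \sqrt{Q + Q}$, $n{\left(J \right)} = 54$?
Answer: $-13386 + 2 \sqrt{65} \approx -13370.0$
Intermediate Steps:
$A{\left(N,d \right)} = d + 5 N$
$b{\left(Q \right)} = -4 + \sqrt{2} \sqrt{Q}$ ($b{\left(Q \right)} = -4 + \sqrt{Q + Q} = -4 + \sqrt{2 Q} = -4 + \sqrt{2} \sqrt{Q}$)
$O = -13382$ ($O = \left(\left(-17 + 5 \left(-57\right)\right) + 54\right) - 13134 = \left(\left(-17 - 285\right) + 54\right) - 13134 = \left(-302 + 54\right) - 13134 = -248 - 13134 = -13382$)
$O + b{\left(130 \right)} = -13382 - \left(4 - \sqrt{2} \sqrt{130}\right) = -13382 - \left(4 - 2 \sqrt{65}\right) = -13386 + 2 \sqrt{65}$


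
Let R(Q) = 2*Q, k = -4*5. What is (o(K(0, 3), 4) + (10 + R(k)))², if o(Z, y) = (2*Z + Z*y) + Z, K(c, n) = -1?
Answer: 1369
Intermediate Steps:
o(Z, y) = 3*Z + Z*y
k = -20
(o(K(0, 3), 4) + (10 + R(k)))² = (-(3 + 4) + (10 + 2*(-20)))² = (-1*7 + (10 - 40))² = (-7 - 30)² = (-37)² = 1369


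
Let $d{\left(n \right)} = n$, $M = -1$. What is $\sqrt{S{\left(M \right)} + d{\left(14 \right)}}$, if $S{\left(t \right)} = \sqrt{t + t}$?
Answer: $\sqrt{14 + i \sqrt{2}} \approx 3.7464 + 0.18874 i$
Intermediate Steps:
$S{\left(t \right)} = \sqrt{2} \sqrt{t}$ ($S{\left(t \right)} = \sqrt{2 t} = \sqrt{2} \sqrt{t}$)
$\sqrt{S{\left(M \right)} + d{\left(14 \right)}} = \sqrt{\sqrt{2} \sqrt{-1} + 14} = \sqrt{\sqrt{2} i + 14} = \sqrt{i \sqrt{2} + 14} = \sqrt{14 + i \sqrt{2}}$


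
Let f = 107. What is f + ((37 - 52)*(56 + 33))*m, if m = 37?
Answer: -49288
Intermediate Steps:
f + ((37 - 52)*(56 + 33))*m = 107 + ((37 - 52)*(56 + 33))*37 = 107 - 15*89*37 = 107 - 1335*37 = 107 - 49395 = -49288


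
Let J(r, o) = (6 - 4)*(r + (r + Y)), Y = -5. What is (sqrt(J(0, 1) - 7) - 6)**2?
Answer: (6 - I*sqrt(17))**2 ≈ 19.0 - 49.477*I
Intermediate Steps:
J(r, o) = -10 + 4*r (J(r, o) = (6 - 4)*(r + (r - 5)) = 2*(r + (-5 + r)) = 2*(-5 + 2*r) = -10 + 4*r)
(sqrt(J(0, 1) - 7) - 6)**2 = (sqrt((-10 + 4*0) - 7) - 6)**2 = (sqrt((-10 + 0) - 7) - 6)**2 = (sqrt(-10 - 7) - 6)**2 = (sqrt(-17) - 6)**2 = (I*sqrt(17) - 6)**2 = (-6 + I*sqrt(17))**2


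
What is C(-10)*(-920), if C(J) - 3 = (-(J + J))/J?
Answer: -920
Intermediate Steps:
C(J) = 1 (C(J) = 3 + (-(J + J))/J = 3 + (-2*J)/J = 3 - 2 = 1)
C(-10)*(-920) = 1*(-920) = -920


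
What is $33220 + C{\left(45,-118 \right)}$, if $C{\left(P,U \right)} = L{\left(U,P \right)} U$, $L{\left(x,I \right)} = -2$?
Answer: $33456$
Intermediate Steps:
$C{\left(P,U \right)} = - 2 U$
$33220 + C{\left(45,-118 \right)} = 33220 - -236 = 33220 + 236 = 33456$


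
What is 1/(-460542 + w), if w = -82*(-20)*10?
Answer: -1/444142 ≈ -2.2515e-6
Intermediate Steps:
w = 16400 (w = 1640*10 = 16400)
1/(-460542 + w) = 1/(-460542 + 16400) = 1/(-444142) = -1/444142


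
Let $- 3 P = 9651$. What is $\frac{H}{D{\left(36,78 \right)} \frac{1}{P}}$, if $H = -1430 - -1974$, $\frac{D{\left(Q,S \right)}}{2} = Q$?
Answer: $- \frac{218756}{9} \approx -24306.0$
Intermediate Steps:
$D{\left(Q,S \right)} = 2 Q$
$P = -3217$ ($P = \left(- \frac{1}{3}\right) 9651 = -3217$)
$H = 544$ ($H = -1430 + 1974 = 544$)
$\frac{H}{D{\left(36,78 \right)} \frac{1}{P}} = \frac{544}{2 \cdot 36 \frac{1}{-3217}} = \frac{544}{72 \left(- \frac{1}{3217}\right)} = \frac{544}{- \frac{72}{3217}} = 544 \left(- \frac{3217}{72}\right) = - \frac{218756}{9}$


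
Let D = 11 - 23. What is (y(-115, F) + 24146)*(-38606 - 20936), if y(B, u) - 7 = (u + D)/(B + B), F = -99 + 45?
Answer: -165385526376/115 ≈ -1.4381e+9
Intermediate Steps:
D = -12
F = -54
y(B, u) = 7 + (-12 + u)/(2*B) (y(B, u) = 7 + (u - 12)/(B + B) = 7 + (-12 + u)/((2*B)) = 7 + (-12 + u)*(1/(2*B)) = 7 + (-12 + u)/(2*B))
(y(-115, F) + 24146)*(-38606 - 20936) = ((½)*(-12 - 54 + 14*(-115))/(-115) + 24146)*(-38606 - 20936) = ((½)*(-1/115)*(-12 - 54 - 1610) + 24146)*(-59542) = ((½)*(-1/115)*(-1676) + 24146)*(-59542) = (838/115 + 24146)*(-59542) = (2777628/115)*(-59542) = -165385526376/115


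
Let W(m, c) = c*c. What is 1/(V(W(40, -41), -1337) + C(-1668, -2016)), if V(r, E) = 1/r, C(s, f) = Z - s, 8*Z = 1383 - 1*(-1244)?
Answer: 13448/26847259 ≈ 0.00050091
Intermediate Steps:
W(m, c) = c**2
Z = 2627/8 (Z = (1383 - 1*(-1244))/8 = (1383 + 1244)/8 = (1/8)*2627 = 2627/8 ≈ 328.38)
C(s, f) = 2627/8 - s
1/(V(W(40, -41), -1337) + C(-1668, -2016)) = 1/(1/((-41)**2) + (2627/8 - 1*(-1668))) = 1/(1/1681 + (2627/8 + 1668)) = 1/(1/1681 + 15971/8) = 1/(26847259/13448) = 13448/26847259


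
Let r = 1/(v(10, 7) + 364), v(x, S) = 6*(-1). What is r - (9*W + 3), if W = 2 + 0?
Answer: -7517/358 ≈ -20.997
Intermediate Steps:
v(x, S) = -6
W = 2
r = 1/358 (r = 1/(-6 + 364) = 1/358 ≈ 0.0027933)
r - (9*W + 3) = 1/358 - (9*2 + 3) = 1/358 - (18 + 3) = 1/358 - 1*21 = 1/358 - 21 = -7517/358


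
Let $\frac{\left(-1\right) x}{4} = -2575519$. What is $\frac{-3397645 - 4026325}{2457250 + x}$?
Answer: $- \frac{3711985}{6379663} \approx -0.58185$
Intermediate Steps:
$x = 10302076$ ($x = \left(-4\right) \left(-2575519\right) = 10302076$)
$\frac{-3397645 - 4026325}{2457250 + x} = \frac{-3397645 - 4026325}{2457250 + 10302076} = - \frac{7423970}{12759326} = \left(-7423970\right) \frac{1}{12759326} = - \frac{3711985}{6379663}$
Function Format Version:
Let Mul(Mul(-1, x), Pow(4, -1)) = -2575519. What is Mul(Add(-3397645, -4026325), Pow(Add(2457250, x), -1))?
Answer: Rational(-3711985, 6379663) ≈ -0.58185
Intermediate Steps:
x = 10302076 (x = Mul(-4, -2575519) = 10302076)
Mul(Add(-3397645, -4026325), Pow(Add(2457250, x), -1)) = Mul(Add(-3397645, -4026325), Pow(Add(2457250, 10302076), -1)) = Mul(-7423970, Pow(12759326, -1)) = Mul(-7423970, Rational(1, 12759326)) = Rational(-3711985, 6379663)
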